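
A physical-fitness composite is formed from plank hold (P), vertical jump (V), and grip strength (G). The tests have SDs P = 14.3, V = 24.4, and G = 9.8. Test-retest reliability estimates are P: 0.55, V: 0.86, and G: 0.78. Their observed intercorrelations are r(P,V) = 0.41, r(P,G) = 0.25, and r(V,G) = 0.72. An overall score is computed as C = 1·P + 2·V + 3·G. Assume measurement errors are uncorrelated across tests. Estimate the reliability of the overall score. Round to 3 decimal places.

Var(C) = 14.3² + 2²·24.4² + 3²·9.8² + 2·[2·14.3·24.4·0.41 + 3·14.3·9.8·0.25 + 6·24.4·9.8·0.72] = 3450.29 + 2848.44 = 6298.73.
Because errors are independent across components, Cov(Tᵢ,Tⱼ) = Cov(Xᵢ,Xⱼ); the off-diagonal part of the true-score variance is the same as above.
True-score variance = [14.3²·0.55 + 2²·24.4²·0.86 + 3²·9.8²·0.78] + 2848.44 = 2834.71 + 2848.44 = 5683.14.
Reliability = 5683.14 / 6298.73 = 0.902.

0.902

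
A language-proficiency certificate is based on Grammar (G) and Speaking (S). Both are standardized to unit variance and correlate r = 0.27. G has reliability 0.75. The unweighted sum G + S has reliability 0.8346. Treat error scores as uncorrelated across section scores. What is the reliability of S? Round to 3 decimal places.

0.830

Var(G+S) = 2 + 2·0.27 = 2.540.
True-score variance = ρ_G + ρ_S + 2·0.27, so 0.8346 = (0.75 + ρ_S + 0.54) / 2.540.
ρ_S = 0.8346·2.540 − 0.75 − 0.54 = 0.830.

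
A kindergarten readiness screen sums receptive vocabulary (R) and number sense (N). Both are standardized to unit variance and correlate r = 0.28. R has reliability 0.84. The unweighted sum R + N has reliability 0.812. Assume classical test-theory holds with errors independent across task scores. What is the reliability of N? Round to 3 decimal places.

Var(R+N) = 2 + 2·0.28 = 2.560.
True-score variance = ρ_R + ρ_N + 2·0.28, so 0.812 = (0.84 + ρ_N + 0.56) / 2.560.
ρ_N = 0.812·2.560 − 0.84 − 0.56 = 0.679.

0.679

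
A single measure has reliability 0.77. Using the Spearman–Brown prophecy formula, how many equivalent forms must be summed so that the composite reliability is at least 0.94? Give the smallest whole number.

k ≥ ρ*(1−ρ₁)/(ρ₁(1−ρ*)) = 0.94·0.23 / (0.77·0.06) = 4.680.
Smallest integer k = 5.

5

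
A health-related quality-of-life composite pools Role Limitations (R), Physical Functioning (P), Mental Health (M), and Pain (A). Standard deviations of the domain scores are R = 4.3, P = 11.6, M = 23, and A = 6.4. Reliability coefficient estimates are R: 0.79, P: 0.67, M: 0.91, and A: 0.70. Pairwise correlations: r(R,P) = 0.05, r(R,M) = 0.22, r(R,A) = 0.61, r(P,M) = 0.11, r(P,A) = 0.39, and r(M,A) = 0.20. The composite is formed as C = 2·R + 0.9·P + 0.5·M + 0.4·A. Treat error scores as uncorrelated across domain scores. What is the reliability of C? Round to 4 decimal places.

0.8579

Var(C) = 2²·4.3² + 0.9²·11.6² + 0.5²·23² + 0.4²·6.4² + 2·[1.8·4.3·11.6·0.05 + 4.3·23·0.22 + 0.8·4.3·6.4·0.61 + 0.45·11.6·23·0.11 + 0.36·11.6·6.4·0.39 + 0.2·23·6.4·0.20] = 321.757 + 138.39 = 460.147.
Under uncorrelated errors the observed covariances equal the true-score covariances, so only the own-variance terms attenuate.
True-score variance = [2²·4.3²·0.79 + 0.9²·11.6²·0.67 + 0.5²·23²·0.91 + 0.4²·6.4²·0.70] + 138.39 = 256.389 + 138.39 = 394.779.
Reliability = 394.779 / 460.147 = 0.8579.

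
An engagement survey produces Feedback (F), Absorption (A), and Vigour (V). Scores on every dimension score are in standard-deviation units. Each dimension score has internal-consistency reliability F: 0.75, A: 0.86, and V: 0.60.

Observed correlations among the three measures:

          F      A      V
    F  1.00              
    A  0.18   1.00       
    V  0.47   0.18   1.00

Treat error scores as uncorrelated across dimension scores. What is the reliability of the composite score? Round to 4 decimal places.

0.8305

Var(F+A+V) = 3 + 2·[0.18 + 0.47 + 0.18] = 3 + 1.66 = 4.66.
Because errors are independent across components, Cov(Tᵢ,Tⱼ) = Cov(Xᵢ,Xⱼ); the off-diagonal part of the true-score variance is the same as above.
True-score variance = [0.75 + 0.86 + 0.60] + 1.66 = 2.21 + 1.66 = 3.87.
Reliability = 3.87 / 4.66 = 0.8305.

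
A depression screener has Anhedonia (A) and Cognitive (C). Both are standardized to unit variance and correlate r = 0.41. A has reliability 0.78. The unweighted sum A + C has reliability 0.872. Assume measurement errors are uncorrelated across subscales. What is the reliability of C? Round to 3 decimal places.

0.859

Var(A+C) = 2 + 2·0.41 = 2.820.
True-score variance = ρ_A + ρ_C + 2·0.41, so 0.872 = (0.78 + ρ_C + 0.82) / 2.820.
ρ_C = 0.872·2.820 − 0.78 − 0.82 = 0.859.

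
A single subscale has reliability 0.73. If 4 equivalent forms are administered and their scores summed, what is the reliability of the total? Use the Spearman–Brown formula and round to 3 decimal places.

ρ_k = kρ / (1 + (k−1)ρ) = 4·0.73 / (1 + 3·0.73) = 2.920 / 3.190 = 0.915.

0.915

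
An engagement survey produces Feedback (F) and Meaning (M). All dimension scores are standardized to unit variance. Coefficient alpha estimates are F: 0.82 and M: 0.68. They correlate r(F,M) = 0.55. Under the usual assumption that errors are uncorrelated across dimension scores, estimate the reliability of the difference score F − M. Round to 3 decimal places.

Var(F−M) = 1 + 1 − 2·0.55 = 2 − 1.1 = 0.9.
With uncorrelated errors the cross-covariances are all true-score covariance, so they carry over unchanged; only the diagonal terms shrink to ρᵢσᵢ².
True-score variance = [0.82 + 0.68] − 1.1 = 1.5 − 1.1 = 0.4.
Reliability = 0.4 / 0.9 = 0.444.

0.444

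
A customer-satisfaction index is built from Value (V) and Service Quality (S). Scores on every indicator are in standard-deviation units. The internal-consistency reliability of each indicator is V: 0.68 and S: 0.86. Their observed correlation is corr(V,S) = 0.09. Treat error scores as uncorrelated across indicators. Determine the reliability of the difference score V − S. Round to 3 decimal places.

Var(V−S) = 1 + 1 − 2·0.09 = 2 − 0.18 = 1.82.
With uncorrelated errors the cross-covariances are all true-score covariance, so they carry over unchanged; only the diagonal terms shrink to ρᵢσᵢ².
True-score variance = [0.68 + 0.86] − 0.18 = 1.54 − 0.18 = 1.36.
Reliability = 1.36 / 1.82 = 0.747.

0.747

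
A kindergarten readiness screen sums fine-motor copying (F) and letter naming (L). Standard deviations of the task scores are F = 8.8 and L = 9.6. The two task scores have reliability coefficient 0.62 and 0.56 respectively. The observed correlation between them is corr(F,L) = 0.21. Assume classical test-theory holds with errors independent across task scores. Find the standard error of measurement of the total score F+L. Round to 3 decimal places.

8.365

Var(total) = 169.6 + 35.4816 = 205.082.
True-score variance = 99.6224 + 35.4816 = 135.104, so reliability = 0.6588.
Error variance = 205.082 − 135.104 = 69.9776; SEM = √69.9776 = 8.365.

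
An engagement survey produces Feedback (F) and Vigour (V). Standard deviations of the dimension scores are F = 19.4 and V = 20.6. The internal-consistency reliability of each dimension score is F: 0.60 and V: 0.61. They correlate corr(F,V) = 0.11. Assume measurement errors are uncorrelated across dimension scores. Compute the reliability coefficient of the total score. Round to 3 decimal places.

0.644

Var(F+V) = 19.4² + 20.6² + 2·[19.4·20.6·0.11] = 800.72 + 87.9208 = 888.641.
Under uncorrelated errors the observed covariances equal the true-score covariances, so only the own-variance terms attenuate.
True-score variance = [19.4²·0.60 + 20.6²·0.61] + 87.9208 = 484.676 + 87.9208 = 572.596.
Reliability = 572.596 / 888.641 = 0.644.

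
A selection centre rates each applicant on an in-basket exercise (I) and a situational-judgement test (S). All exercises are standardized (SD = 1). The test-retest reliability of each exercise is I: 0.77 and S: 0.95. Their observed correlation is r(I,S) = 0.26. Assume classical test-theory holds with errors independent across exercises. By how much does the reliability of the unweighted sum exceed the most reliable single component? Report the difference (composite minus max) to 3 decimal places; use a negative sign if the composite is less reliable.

-0.061

Var(sum) = 2 + 0.52 = 2.52; true-score variance = 1.72 + 0.52 = 2.24; composite reliability = 0.8889.
Max component reliability = 0.9500.
Difference = 0.8889 − 0.9500 = -0.061.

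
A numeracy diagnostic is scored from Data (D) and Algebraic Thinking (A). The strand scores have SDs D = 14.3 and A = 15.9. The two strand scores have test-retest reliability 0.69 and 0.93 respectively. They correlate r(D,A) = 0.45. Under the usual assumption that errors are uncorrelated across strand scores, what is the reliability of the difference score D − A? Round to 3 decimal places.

0.679

Var(D−A) = 14.3² + 15.9² − 2·14.3·15.9·0.45 = 457.3 − 204.633 = 252.667.
Under uncorrelated errors the observed covariances equal the true-score covariances, so only the own-variance terms attenuate.
True-score variance = [14.3²·0.69 + 15.9²·0.93] − 204.633 = 376.211 − 204.633 = 171.578.
Reliability = 171.578 / 252.667 = 0.679.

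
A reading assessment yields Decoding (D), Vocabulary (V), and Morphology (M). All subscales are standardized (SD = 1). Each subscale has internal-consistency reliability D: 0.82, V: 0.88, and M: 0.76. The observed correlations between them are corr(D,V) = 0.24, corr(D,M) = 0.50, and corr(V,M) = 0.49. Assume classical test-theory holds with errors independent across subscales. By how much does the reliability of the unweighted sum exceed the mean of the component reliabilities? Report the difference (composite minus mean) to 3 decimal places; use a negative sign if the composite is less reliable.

0.081

Var(sum) = 3 + 2.46 = 5.46; true-score variance = 2.46 + 2.46 = 4.92; composite reliability = 0.9011.
Mean component reliability = 0.8200.
Difference = 0.9011 − 0.8200 = 0.081.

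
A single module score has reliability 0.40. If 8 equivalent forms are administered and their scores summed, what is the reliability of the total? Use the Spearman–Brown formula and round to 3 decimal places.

0.842

ρ_k = kρ / (1 + (k−1)ρ) = 8·0.40 / (1 + 7·0.40) = 3.200 / 3.800 = 0.842.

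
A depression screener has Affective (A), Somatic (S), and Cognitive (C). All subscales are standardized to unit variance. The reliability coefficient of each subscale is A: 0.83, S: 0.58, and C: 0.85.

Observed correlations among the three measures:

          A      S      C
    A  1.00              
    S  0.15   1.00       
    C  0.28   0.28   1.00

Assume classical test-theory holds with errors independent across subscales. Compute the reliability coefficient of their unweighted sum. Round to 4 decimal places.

Var(A+S+C) = 3 + 2·[0.15 + 0.28 + 0.28] = 3 + 1.42 = 4.42.
Under uncorrelated errors the observed covariances equal the true-score covariances, so only the own-variance terms attenuate.
True-score variance = [0.83 + 0.58 + 0.85] + 1.42 = 2.26 + 1.42 = 3.68.
Reliability = 3.68 / 4.42 = 0.8326.

0.8326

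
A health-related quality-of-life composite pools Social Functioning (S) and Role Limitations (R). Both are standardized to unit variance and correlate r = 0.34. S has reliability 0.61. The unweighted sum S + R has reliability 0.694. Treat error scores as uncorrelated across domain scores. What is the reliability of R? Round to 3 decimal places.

Var(S+R) = 2 + 2·0.34 = 2.680.
True-score variance = ρ_S + ρ_R + 2·0.34, so 0.694 = (0.61 + ρ_R + 0.68) / 2.680.
ρ_R = 0.694·2.680 − 0.61 − 0.68 = 0.570.

0.570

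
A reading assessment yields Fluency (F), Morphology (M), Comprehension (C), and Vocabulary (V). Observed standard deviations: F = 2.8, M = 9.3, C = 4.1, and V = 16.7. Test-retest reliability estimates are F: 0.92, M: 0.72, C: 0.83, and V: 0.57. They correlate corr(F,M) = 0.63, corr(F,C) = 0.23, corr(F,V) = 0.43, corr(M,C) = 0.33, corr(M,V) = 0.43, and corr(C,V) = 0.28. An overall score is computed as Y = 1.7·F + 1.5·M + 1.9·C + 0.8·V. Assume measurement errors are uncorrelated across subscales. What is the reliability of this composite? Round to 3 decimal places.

Var(Y) = 1.7²·2.8² + 1.5²·9.3² + 1.9²·4.1² + 0.8²·16.7² + 2·[2.55·2.8·9.3·0.63 + 3.23·2.8·4.1·0.23 + 1.36·2.8·16.7·0.43 + 2.85·9.3·4.1·0.33 + 1.2·9.3·16.7·0.43 + 1.52·4.1·16.7·0.28] = 456.434 + 445.698 = 902.132.
With uncorrelated errors the cross-covariances are all true-score covariance, so they carry over unchanged; only the diagonal terms shrink to ρᵢσᵢ².
True-score variance = [1.7²·2.8²·0.92 + 1.5²·9.3²·0.72 + 1.9²·4.1²·0.83 + 0.8²·16.7²·0.57] + 445.698 = 313.066 + 445.698 = 758.764.
Reliability = 758.764 / 902.132 = 0.841.

0.841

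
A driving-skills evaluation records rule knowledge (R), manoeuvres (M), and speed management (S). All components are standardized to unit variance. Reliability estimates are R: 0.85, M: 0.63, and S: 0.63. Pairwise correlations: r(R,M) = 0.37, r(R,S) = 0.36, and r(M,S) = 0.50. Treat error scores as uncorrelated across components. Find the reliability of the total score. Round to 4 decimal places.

0.8370

Var(R+M+S) = 3 + 2·[0.37 + 0.36 + 0.50] = 3 + 2.46 = 5.46.
With uncorrelated errors the cross-covariances are all true-score covariance, so they carry over unchanged; only the diagonal terms shrink to ρᵢσᵢ².
True-score variance = [0.85 + 0.63 + 0.63] + 2.46 = 2.11 + 2.46 = 4.57.
Reliability = 4.57 / 5.46 = 0.8370.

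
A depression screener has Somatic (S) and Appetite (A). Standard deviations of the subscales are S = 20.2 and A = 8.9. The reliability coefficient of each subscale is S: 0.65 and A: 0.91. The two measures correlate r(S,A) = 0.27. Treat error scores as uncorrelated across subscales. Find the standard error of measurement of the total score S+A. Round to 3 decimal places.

12.245

Var(total) = 487.25 + 97.0812 = 584.331.
True-score variance = 337.307 + 97.0812 = 434.388, so reliability = 0.7434.
Error variance = 584.331 − 434.388 = 149.943; SEM = √149.943 = 12.245.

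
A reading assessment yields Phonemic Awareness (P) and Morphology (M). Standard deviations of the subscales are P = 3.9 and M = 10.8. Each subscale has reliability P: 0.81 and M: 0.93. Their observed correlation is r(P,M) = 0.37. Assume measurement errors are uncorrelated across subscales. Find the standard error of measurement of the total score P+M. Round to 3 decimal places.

Var(total) = 131.85 + 31.1688 = 163.019.
True-score variance = 120.795 + 31.1688 = 151.964, so reliability = 0.9322.
Error variance = 163.019 − 151.964 = 11.0547; SEM = √11.0547 = 3.325.

3.325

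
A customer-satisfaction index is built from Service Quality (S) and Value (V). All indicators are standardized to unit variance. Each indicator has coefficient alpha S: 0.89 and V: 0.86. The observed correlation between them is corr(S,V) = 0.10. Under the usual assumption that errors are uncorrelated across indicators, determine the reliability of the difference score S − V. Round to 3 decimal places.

0.861

Var(S−V) = 1 + 1 − 2·0.10 = 2 − 0.2 = 1.8.
Under uncorrelated errors the observed covariances equal the true-score covariances, so only the own-variance terms attenuate.
True-score variance = [0.89 + 0.86] − 0.2 = 1.75 − 0.2 = 1.55.
Reliability = 1.55 / 1.8 = 0.861.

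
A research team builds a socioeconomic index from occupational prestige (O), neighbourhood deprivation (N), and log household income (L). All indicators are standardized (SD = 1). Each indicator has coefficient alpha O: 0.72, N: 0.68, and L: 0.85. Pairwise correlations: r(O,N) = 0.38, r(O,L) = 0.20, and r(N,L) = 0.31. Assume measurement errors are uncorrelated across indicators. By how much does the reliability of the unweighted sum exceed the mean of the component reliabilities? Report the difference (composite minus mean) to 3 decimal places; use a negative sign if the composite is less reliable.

Var(sum) = 3 + 1.78 = 4.78; true-score variance = 2.25 + 1.78 = 4.03; composite reliability = 0.8431.
Mean component reliability = 0.7500.
Difference = 0.8431 − 0.7500 = 0.093.

0.093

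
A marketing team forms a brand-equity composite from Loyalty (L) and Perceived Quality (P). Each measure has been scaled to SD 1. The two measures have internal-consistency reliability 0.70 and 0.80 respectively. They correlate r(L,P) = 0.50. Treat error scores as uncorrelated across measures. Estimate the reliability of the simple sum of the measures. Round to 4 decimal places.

Var(L+P) = 2 + 2·[0.50] = 2 + 1 = 3.
With uncorrelated errors the cross-covariances are all true-score covariance, so they carry over unchanged; only the diagonal terms shrink to ρᵢσᵢ².
True-score variance = [0.70 + 0.80] + 1 = 1.5 + 1 = 2.5.
Reliability = 2.5 / 3 = 0.8333.

0.8333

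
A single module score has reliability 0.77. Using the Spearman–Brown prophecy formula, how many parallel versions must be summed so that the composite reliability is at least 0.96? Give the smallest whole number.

k ≥ ρ*(1−ρ₁)/(ρ₁(1−ρ*)) = 0.96·0.23 / (0.77·0.04) = 7.169.
Smallest integer k = 8.

8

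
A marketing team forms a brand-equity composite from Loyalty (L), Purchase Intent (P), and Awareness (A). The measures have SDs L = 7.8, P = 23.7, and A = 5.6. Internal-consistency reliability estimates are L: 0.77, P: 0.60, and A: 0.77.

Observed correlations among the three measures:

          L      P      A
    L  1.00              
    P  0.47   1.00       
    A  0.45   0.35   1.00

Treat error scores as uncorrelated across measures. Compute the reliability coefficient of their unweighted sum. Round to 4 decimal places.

Var(L+P+A) = 7.8² + 23.7² + 5.6² + 2·[7.8·23.7·0.47 + 7.8·5.6·0.45 + 23.7·5.6·0.35] = 653.89 + 305.984 = 959.874.
Under uncorrelated errors the observed covariances equal the true-score covariances, so only the own-variance terms attenuate.
True-score variance = [7.8²·0.77 + 23.7²·0.60 + 5.6²·0.77] + 305.984 = 408.008 + 305.984 = 713.992.
Reliability = 713.992 / 959.874 = 0.7438.

0.7438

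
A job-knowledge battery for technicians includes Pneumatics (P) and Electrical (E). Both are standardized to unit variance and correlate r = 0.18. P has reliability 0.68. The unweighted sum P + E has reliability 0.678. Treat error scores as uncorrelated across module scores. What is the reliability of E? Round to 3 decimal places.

0.560

Var(P+E) = 2 + 2·0.18 = 2.360.
True-score variance = ρ_P + ρ_E + 2·0.18, so 0.678 = (0.68 + ρ_E + 0.36) / 2.360.
ρ_E = 0.678·2.360 − 0.68 − 0.36 = 0.560.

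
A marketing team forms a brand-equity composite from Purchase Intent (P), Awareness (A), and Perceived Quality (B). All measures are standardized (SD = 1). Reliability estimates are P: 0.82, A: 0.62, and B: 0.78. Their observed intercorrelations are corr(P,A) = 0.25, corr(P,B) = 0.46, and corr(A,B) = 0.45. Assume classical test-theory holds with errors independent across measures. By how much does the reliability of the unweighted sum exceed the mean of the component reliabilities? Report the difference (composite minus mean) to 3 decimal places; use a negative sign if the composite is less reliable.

0.113

Var(sum) = 3 + 2.32 = 5.32; true-score variance = 2.22 + 2.32 = 4.54; composite reliability = 0.8534.
Mean component reliability = 0.7400.
Difference = 0.8534 − 0.7400 = 0.113.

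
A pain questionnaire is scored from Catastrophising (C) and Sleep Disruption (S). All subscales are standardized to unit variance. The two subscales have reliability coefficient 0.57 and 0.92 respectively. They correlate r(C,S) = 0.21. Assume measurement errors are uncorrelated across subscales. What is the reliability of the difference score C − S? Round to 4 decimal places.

0.6772

Var(C−S) = 1 + 1 − 2·0.21 = 2 − 0.42 = 1.58.
Under uncorrelated errors the observed covariances equal the true-score covariances, so only the own-variance terms attenuate.
True-score variance = [0.57 + 0.92] − 0.42 = 1.49 − 0.42 = 1.07.
Reliability = 1.07 / 1.58 = 0.6772.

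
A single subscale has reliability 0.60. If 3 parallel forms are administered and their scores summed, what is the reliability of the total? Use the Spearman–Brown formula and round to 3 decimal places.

ρ_k = kρ / (1 + (k−1)ρ) = 3·0.60 / (1 + 2·0.60) = 1.800 / 2.200 = 0.818.

0.818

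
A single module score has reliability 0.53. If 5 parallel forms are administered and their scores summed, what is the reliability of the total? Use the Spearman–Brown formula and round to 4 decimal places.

ρ_k = kρ / (1 + (k−1)ρ) = 5·0.53 / (1 + 4·0.53) = 2.650 / 3.120 = 0.8494.

0.8494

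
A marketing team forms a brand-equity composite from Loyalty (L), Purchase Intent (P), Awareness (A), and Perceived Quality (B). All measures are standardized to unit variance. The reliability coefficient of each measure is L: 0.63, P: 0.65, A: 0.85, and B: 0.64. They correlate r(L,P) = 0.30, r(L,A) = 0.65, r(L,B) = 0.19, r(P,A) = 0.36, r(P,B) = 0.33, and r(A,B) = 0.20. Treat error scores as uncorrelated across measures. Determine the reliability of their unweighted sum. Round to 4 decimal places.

Var(L+P+A+B) = 4 + 2·[0.30 + 0.65 + 0.19 + 0.36 + 0.33 + 0.20] = 4 + 4.06 = 8.06.
Because errors are independent across components, Cov(Tᵢ,Tⱼ) = Cov(Xᵢ,Xⱼ); the off-diagonal part of the true-score variance is the same as above.
True-score variance = [0.63 + 0.65 + 0.85 + 0.64] + 4.06 = 2.77 + 4.06 = 6.83.
Reliability = 6.83 / 8.06 = 0.8474.

0.8474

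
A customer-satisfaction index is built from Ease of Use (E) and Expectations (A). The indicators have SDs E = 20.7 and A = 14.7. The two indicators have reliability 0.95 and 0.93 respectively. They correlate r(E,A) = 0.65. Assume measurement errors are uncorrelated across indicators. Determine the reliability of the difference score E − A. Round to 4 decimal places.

0.8532

Var(E−A) = 20.7² + 14.7² − 2·20.7·14.7·0.65 = 644.58 − 395.577 = 249.003.
Under uncorrelated errors the observed covariances equal the true-score covariances, so only the own-variance terms attenuate.
True-score variance = [20.7²·0.95 + 14.7²·0.93] − 395.577 = 608.029 − 395.577 = 212.452.
Reliability = 212.452 / 249.003 = 0.8532.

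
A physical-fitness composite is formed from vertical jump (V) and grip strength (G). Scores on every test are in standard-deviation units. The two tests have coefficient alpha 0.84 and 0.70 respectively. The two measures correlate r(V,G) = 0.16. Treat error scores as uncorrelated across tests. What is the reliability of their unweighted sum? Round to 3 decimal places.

0.802

Var(V+G) = 2 + 2·[0.16] = 2 + 0.32 = 2.32.
With uncorrelated errors the cross-covariances are all true-score covariance, so they carry over unchanged; only the diagonal terms shrink to ρᵢσᵢ².
True-score variance = [0.84 + 0.70] + 0.32 = 1.54 + 0.32 = 1.86.
Reliability = 1.86 / 2.32 = 0.802.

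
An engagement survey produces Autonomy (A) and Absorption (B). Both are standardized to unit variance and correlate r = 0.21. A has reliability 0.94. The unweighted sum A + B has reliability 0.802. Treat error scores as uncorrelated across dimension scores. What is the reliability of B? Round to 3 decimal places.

0.581

Var(A+B) = 2 + 2·0.21 = 2.420.
True-score variance = ρ_A + ρ_B + 2·0.21, so 0.802 = (0.94 + ρ_B + 0.42) / 2.420.
ρ_B = 0.802·2.420 − 0.94 − 0.42 = 0.581.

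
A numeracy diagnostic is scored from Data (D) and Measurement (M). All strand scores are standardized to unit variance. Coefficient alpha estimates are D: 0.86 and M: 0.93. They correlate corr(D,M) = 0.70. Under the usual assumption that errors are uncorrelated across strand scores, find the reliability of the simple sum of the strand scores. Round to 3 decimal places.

Var(D+M) = 2 + 2·[0.70] = 2 + 1.4 = 3.4.
Because errors are independent across components, Cov(Tᵢ,Tⱼ) = Cov(Xᵢ,Xⱼ); the off-diagonal part of the true-score variance is the same as above.
True-score variance = [0.86 + 0.93] + 1.4 = 1.79 + 1.4 = 3.19.
Reliability = 3.19 / 3.4 = 0.938.

0.938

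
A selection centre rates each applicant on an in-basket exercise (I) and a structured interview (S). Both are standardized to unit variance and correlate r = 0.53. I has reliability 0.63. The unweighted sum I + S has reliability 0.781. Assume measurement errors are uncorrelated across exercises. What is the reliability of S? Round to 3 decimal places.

0.700

Var(I+S) = 2 + 2·0.53 = 3.060.
True-score variance = ρ_I + ρ_S + 2·0.53, so 0.781 = (0.63 + ρ_S + 1.06) / 3.060.
ρ_S = 0.781·3.060 − 0.63 − 1.06 = 0.700.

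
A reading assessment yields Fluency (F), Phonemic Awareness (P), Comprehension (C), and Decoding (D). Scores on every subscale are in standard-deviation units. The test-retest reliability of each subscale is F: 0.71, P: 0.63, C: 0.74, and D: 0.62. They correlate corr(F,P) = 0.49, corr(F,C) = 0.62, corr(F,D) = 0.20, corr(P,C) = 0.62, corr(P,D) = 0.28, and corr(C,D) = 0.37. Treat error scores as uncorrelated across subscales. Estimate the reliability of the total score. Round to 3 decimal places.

0.858

Var(F+P+C+D) = 4 + 2·[0.49 + 0.62 + 0.20 + 0.62 + 0.28 + 0.37] = 4 + 5.16 = 9.16.
With uncorrelated errors the cross-covariances are all true-score covariance, so they carry over unchanged; only the diagonal terms shrink to ρᵢσᵢ².
True-score variance = [0.71 + 0.63 + 0.74 + 0.62] + 5.16 = 2.7 + 5.16 = 7.86.
Reliability = 7.86 / 9.16 = 0.858.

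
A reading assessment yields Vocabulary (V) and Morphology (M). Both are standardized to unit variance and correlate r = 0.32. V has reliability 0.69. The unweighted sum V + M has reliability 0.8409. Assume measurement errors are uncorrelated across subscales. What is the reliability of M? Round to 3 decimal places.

0.890

Var(V+M) = 2 + 2·0.32 = 2.640.
True-score variance = ρ_V + ρ_M + 2·0.32, so 0.8409 = (0.69 + ρ_M + 0.64) / 2.640.
ρ_M = 0.8409·2.640 − 0.69 − 0.64 = 0.890.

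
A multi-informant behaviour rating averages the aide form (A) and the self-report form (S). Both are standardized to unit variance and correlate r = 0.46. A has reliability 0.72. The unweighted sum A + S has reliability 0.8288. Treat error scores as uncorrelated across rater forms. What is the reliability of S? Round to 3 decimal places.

0.780

Var(A+S) = 2 + 2·0.46 = 2.920.
True-score variance = ρ_A + ρ_S + 2·0.46, so 0.8288 = (0.72 + ρ_S + 0.92) / 2.920.
ρ_S = 0.8288·2.920 − 0.72 − 0.92 = 0.780.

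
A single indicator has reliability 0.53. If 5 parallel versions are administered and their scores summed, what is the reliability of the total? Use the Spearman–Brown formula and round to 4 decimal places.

ρ_k = kρ / (1 + (k−1)ρ) = 5·0.53 / (1 + 4·0.53) = 2.650 / 3.120 = 0.8494.

0.8494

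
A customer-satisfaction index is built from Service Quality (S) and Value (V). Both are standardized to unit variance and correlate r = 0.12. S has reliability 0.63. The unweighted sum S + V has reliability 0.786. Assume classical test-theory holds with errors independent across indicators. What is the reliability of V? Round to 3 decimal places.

Var(S+V) = 2 + 2·0.12 = 2.240.
True-score variance = ρ_S + ρ_V + 2·0.12, so 0.786 = (0.63 + ρ_V + 0.24) / 2.240.
ρ_V = 0.786·2.240 − 0.63 − 0.24 = 0.891.

0.891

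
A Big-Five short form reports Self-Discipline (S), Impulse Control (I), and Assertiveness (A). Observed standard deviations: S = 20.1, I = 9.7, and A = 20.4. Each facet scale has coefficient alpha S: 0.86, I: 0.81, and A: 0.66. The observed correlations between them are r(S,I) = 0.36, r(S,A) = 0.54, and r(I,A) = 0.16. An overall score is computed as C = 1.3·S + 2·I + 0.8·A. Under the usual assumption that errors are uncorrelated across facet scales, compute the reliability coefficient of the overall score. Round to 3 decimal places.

Var(C) = 1.3²·20.1² + 2²·9.7² + 0.8²·20.4² + 2·[2.6·20.1·9.7·0.36 + 1.04·20.1·20.4·0.54 + 1.6·9.7·20.4·0.16] = 1325.48 + 926.855 = 2252.33.
Under uncorrelated errors the observed covariances equal the true-score covariances, so only the own-variance terms attenuate.
True-score variance = [1.3²·20.1²·0.86 + 2²·9.7²·0.81 + 0.8²·20.4²·0.66] + 926.855 = 1067.83 + 926.855 = 1994.68.
Reliability = 1994.68 / 2252.33 = 0.886.

0.886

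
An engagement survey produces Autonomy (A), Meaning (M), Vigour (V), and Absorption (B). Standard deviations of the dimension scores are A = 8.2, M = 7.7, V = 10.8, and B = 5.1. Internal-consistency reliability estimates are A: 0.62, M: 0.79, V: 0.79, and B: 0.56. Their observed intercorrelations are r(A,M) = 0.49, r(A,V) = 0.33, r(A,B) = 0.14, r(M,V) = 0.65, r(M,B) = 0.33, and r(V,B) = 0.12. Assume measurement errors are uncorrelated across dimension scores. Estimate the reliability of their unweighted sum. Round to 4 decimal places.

0.8652

Var(A+M+V+B) = 8.2² + 7.7² + 10.8² + 5.1² + 2·[8.2·7.7·0.49 + 8.2·10.8·0.33 + 8.2·5.1·0.14 + 7.7·10.8·0.65 + 7.7·5.1·0.33 + 10.8·5.1·0.12] = 269.18 + 279.282 = 548.462.
With uncorrelated errors the cross-covariances are all true-score covariance, so they carry over unchanged; only the diagonal terms shrink to ρᵢσᵢ².
True-score variance = [8.2²·0.62 + 7.7²·0.79 + 10.8²·0.79 + 5.1²·0.56] + 279.282 = 195.239 + 279.282 = 474.521.
Reliability = 474.521 / 548.462 = 0.8652.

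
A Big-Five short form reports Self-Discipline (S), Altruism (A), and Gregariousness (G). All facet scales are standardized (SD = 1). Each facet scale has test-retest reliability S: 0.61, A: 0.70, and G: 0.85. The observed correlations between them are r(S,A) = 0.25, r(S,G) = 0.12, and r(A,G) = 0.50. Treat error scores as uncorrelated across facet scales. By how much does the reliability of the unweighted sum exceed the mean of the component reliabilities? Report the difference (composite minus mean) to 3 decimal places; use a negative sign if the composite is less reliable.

0.103

Var(sum) = 3 + 1.74 = 4.74; true-score variance = 2.16 + 1.74 = 3.9; composite reliability = 0.8228.
Mean component reliability = 0.7200.
Difference = 0.8228 − 0.7200 = 0.103.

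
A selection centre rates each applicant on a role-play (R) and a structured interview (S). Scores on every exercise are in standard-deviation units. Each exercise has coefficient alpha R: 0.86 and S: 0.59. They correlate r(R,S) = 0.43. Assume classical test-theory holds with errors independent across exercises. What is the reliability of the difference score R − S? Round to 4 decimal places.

0.5175

Var(R−S) = 1 + 1 − 2·0.43 = 2 − 0.86 = 1.14.
Because errors are independent across components, Cov(Tᵢ,Tⱼ) = Cov(Xᵢ,Xⱼ); the off-diagonal part of the true-score variance is the same as above.
True-score variance = [0.86 + 0.59] − 0.86 = 1.45 − 0.86 = 0.59.
Reliability = 0.59 / 1.14 = 0.5175.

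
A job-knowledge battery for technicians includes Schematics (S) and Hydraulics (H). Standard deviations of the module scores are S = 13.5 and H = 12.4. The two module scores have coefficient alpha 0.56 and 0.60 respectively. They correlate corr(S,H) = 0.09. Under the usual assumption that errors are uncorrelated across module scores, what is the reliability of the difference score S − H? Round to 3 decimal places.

0.537

Var(S−H) = 13.5² + 12.4² − 2·13.5·12.4·0.09 = 336.01 − 30.132 = 305.878.
Because errors are independent across components, Cov(Tᵢ,Tⱼ) = Cov(Xᵢ,Xⱼ); the off-diagonal part of the true-score variance is the same as above.
True-score variance = [13.5²·0.56 + 12.4²·0.60] − 30.132 = 194.316 − 30.132 = 164.184.
Reliability = 164.184 / 305.878 = 0.537.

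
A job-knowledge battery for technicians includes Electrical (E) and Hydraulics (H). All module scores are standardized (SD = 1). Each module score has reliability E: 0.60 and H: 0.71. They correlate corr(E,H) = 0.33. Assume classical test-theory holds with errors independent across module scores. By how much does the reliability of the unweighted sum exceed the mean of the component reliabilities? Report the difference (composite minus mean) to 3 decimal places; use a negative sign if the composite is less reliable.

0.086

Var(sum) = 2 + 0.66 = 2.66; true-score variance = 1.31 + 0.66 = 1.97; composite reliability = 0.7406.
Mean component reliability = 0.6550.
Difference = 0.7406 − 0.6550 = 0.086.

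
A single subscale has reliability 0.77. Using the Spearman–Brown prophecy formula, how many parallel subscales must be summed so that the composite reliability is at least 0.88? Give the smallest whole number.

3

k ≥ ρ*(1−ρ₁)/(ρ₁(1−ρ*)) = 0.88·0.23 / (0.77·0.12) = 2.190.
Smallest integer k = 3.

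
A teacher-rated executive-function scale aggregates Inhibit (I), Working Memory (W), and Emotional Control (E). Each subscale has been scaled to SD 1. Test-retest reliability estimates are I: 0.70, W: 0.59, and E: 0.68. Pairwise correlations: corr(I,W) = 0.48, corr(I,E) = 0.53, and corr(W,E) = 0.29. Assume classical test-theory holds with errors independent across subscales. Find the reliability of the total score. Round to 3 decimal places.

0.816

Var(I+W+E) = 3 + 2·[0.48 + 0.53 + 0.29] = 3 + 2.6 = 5.6.
Because errors are independent across components, Cov(Tᵢ,Tⱼ) = Cov(Xᵢ,Xⱼ); the off-diagonal part of the true-score variance is the same as above.
True-score variance = [0.70 + 0.59 + 0.68] + 2.6 = 1.97 + 2.6 = 4.57.
Reliability = 4.57 / 5.6 = 0.816.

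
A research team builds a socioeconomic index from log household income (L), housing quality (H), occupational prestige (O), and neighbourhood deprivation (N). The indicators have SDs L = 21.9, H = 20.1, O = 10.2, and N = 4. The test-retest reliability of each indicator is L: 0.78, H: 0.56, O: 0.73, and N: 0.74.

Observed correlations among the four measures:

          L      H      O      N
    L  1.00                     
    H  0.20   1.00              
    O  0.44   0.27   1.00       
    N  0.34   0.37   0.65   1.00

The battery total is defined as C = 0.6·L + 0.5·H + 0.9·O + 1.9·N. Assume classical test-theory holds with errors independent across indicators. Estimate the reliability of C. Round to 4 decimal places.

0.8568

Var(C) = 0.6²·21.9² + 0.5²·20.1² + 0.9²·10.2² + 1.9²·4² + 2·[0.3·21.9·20.1·0.20 + 0.54·21.9·10.2·0.44 + 1.14·21.9·4·0.34 + 0.45·20.1·10.2·0.27 + 0.95·20.1·4·0.37 + 1.71·10.2·4·0.65] = 415.695 + 423.92 = 839.614.
Because errors are independent across components, Cov(Tᵢ,Tⱼ) = Cov(Xᵢ,Xⱼ); the off-diagonal part of the true-score variance is the same as above.
True-score variance = [0.6²·21.9²·0.78 + 0.5²·20.1²·0.56 + 0.9²·10.2²·0.73 + 1.9²·4²·0.74] + 423.92 = 295.497 + 423.92 = 719.417.
Reliability = 719.417 / 839.614 = 0.8568.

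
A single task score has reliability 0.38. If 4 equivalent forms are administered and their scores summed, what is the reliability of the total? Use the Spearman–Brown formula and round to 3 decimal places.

ρ_k = kρ / (1 + (k−1)ρ) = 4·0.38 / (1 + 3·0.38) = 1.520 / 2.140 = 0.710.

0.710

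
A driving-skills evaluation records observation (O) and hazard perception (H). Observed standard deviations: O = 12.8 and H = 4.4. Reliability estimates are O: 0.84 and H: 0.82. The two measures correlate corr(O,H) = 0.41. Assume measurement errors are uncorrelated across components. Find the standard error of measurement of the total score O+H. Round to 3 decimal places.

Var(total) = 183.2 + 46.1824 = 229.382.
True-score variance = 153.501 + 46.1824 = 199.683, so reliability = 0.8705.
Error variance = 229.382 − 199.683 = 29.6992; SEM = √29.6992 = 5.450.

5.450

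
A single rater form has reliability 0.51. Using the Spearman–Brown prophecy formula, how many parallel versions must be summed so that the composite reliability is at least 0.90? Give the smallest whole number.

9

k ≥ ρ*(1−ρ₁)/(ρ₁(1−ρ*)) = 0.90·0.49 / (0.51·0.10) = 8.647.
Smallest integer k = 9.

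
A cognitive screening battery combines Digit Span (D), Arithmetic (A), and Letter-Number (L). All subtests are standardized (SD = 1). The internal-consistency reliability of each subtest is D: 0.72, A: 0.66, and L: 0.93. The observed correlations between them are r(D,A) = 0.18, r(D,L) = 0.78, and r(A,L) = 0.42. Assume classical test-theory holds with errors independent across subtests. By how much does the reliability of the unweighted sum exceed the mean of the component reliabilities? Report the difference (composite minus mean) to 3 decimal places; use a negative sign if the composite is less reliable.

Var(sum) = 3 + 2.76 = 5.76; true-score variance = 2.31 + 2.76 = 5.07; composite reliability = 0.8802.
Mean component reliability = 0.7700.
Difference = 0.8802 − 0.7700 = 0.110.

0.110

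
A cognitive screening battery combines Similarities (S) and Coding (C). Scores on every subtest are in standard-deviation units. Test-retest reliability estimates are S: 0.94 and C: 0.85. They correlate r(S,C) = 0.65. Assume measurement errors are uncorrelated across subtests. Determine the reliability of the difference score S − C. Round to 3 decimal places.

Var(S−C) = 1 + 1 − 2·0.65 = 2 − 1.3 = 0.7.
With uncorrelated errors the cross-covariances are all true-score covariance, so they carry over unchanged; only the diagonal terms shrink to ρᵢσᵢ².
True-score variance = [0.94 + 0.85] − 1.3 = 1.79 − 1.3 = 0.49.
Reliability = 0.49 / 0.7 = 0.700.

0.700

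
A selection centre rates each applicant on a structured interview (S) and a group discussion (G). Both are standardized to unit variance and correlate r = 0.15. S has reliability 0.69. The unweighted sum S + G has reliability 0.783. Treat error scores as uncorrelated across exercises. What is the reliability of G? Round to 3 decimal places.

Var(S+G) = 2 + 2·0.15 = 2.300.
True-score variance = ρ_S + ρ_G + 2·0.15, so 0.783 = (0.69 + ρ_G + 0.30) / 2.300.
ρ_G = 0.783·2.300 − 0.69 − 0.30 = 0.811.

0.811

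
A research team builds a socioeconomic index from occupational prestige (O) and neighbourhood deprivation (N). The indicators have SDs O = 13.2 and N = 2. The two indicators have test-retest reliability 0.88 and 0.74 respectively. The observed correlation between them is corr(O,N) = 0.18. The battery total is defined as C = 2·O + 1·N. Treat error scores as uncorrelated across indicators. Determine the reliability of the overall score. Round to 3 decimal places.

0.882

Var(C) = 2²·13.2² + 2² + 2·[2·13.2·2·0.18] = 700.96 + 19.008 = 719.968.
Under uncorrelated errors the observed covariances equal the true-score covariances, so only the own-variance terms attenuate.
True-score variance = [2²·13.2²·0.88 + 2²·0.74] + 19.008 = 616.285 + 19.008 = 635.293.
Reliability = 635.293 / 719.968 = 0.882.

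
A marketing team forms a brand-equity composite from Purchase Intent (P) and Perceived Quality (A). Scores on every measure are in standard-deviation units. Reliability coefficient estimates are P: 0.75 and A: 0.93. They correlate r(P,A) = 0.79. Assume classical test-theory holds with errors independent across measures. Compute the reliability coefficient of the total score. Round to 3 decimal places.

0.911

Var(P+A) = 2 + 2·[0.79] = 2 + 1.58 = 3.58.
Because errors are independent across components, Cov(Tᵢ,Tⱼ) = Cov(Xᵢ,Xⱼ); the off-diagonal part of the true-score variance is the same as above.
True-score variance = [0.75 + 0.93] + 1.58 = 1.68 + 1.58 = 3.26.
Reliability = 3.26 / 3.58 = 0.911.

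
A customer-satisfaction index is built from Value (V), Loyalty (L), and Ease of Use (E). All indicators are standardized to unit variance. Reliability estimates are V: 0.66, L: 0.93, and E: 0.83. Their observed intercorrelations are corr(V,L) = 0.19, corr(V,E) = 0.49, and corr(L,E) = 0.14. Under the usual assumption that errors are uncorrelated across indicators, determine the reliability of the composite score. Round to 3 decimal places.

Var(V+L+E) = 3 + 2·[0.19 + 0.49 + 0.14] = 3 + 1.64 = 4.64.
With uncorrelated errors the cross-covariances are all true-score covariance, so they carry over unchanged; only the diagonal terms shrink to ρᵢσᵢ².
True-score variance = [0.66 + 0.93 + 0.83] + 1.64 = 2.42 + 1.64 = 4.06.
Reliability = 4.06 / 4.64 = 0.875.

0.875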